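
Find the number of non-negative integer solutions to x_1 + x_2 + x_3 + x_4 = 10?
286

C(10+4-1, 4-1) = 286.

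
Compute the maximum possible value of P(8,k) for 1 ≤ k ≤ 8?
40,320

Solution: P(8,k) increases in k, so maximum at k = 8: 8! = 40,320.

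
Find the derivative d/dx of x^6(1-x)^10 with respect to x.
Product rule: 6x^{5}(1-x)^{10} + x^6·(-10)(1-x)^{9}.

Answer: 6x^5(1-x)^10 - 10x^6(1-x)^9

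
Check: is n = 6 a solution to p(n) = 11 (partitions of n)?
Yes
Pentagonal recurrence p(n) = p(n−1) + p(n−2) − p(n−5) − p(n−7) + …: p(6) = p(5) + p(4) − p(1) = 7 + 5 − 1 = 11, which equals 11.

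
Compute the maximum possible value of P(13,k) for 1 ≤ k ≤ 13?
6,227,020,800

Explanation: P(13,k) increases in k, so maximum at k = 13: 13! = 6,227,020,800.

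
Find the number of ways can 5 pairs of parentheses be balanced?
42
Using the Catalan number formula: C_n = C(2n, n) / (n+1)
C_5 = C(10, 5) / (5+1)
     = 252 / 6
     = 42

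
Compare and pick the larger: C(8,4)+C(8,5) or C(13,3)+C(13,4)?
C(13,3)+C(13,4)

Working:
First=126, Second=1,001.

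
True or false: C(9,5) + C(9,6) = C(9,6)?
Pascal's identity gives C(10,6) = 210, whereas C(9,6) = 84.

Answer: False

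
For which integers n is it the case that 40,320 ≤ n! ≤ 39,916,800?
8, 9, 10, 11

Working:
n! is strictly increasing; 8! = 40,320 and 11! = 39,916,800, so valid n = 8, 9, 10, 11.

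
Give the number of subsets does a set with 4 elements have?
Each element can be included or excluded: 2^4 = 16.
Final answer: 16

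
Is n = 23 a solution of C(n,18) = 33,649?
Yes

C(23,18) = 23·22·21·20·19·18·17·16·15·14·13·12·11·10·9·8·7·6/18! = 215,433,472,824,041,472,000/6,402,373,705,728,000 = 33,649, which equals 33,649.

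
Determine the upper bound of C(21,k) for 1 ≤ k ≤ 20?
352,716
C(21,k) is maximised at the centre of the row: C(21,10) = 352,716.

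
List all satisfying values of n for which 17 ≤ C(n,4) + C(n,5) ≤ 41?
6

Reasoning: C(5,4)+C(5,5)=6; C(6,4)+C(6,5)=21; C(7,4)+C(7,5)=56. So valid n = 6.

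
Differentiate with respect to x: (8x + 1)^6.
48(8x + 1)^5

Reasoning: Chain rule: 6(8x+1)^{5} × 8 = 48(8x+1)^{5}.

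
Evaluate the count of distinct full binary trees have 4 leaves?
Using the Catalan number formula: C_n = C(2n, n) / (n+1)
C_3 = C(6, 3) / (3+1)
     = 20 / 4
     = 5

Answer: 5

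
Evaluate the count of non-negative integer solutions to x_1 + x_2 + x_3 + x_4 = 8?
165
C(8+4-1, 4-1) = 165.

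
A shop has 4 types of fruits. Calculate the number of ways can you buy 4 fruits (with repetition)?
35

Stars and bars: C(4+4-1, 4) = C(7, 4) = 35.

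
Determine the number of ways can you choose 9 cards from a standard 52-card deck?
3,679,075,400
C(52,9) = 3,679,075,400.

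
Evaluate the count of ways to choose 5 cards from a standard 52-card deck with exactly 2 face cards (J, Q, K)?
652,080

Working:
12 face cards and 40 non-face cards: C(12,2) × C(40,3) = 66 × 9,880 = 652,080.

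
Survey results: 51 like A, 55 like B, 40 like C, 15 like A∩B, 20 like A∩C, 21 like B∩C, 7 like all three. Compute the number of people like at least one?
97

|A∪B∪C| = 51+55+40-15-20-21+7 = 97.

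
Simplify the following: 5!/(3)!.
20

Solution: This equals 5×4 = 20.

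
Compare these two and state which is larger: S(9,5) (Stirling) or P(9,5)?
P(9,5)

Solution: S(9,5) = 5·S(8,5) + S(8,4) = 5·1,050 + 1,701 = 6,951; P(9,5) = 15,120.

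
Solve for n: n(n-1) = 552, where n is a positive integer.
n² − n − 552 = 0, so n = (1 ± √(1 + 4·552))/2 = (1 ± √2,209)/2 = (1 ± 47)/2, i.e. n = 24 or n = -23. Taking the positive root, n = 24 (check: 24×23 = 552).
Final answer: 24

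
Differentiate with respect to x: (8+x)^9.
9(8+x)^8

Working:
Using the power rule: d/dx (8+x)^9 = 9(8+x)^{8}.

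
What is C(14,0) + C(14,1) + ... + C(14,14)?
16,384
Sum of binomial coefficients = 2^14 = 16,384.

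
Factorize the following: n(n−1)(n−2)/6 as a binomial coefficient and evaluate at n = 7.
C(n,3); C(7,3) = 35

Reasoning: n(n−1)(n−2)/6 = n!/(3!(n−3)!) = C(n,3). At n = 7: C(7,3) = 35.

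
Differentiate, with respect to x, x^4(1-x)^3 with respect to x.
4x^3(1-x)^3 - 3x^4(1-x)^2

Explanation: Product rule: 4x^{3}(1-x)^{3} + x^4·(-3)(1-x)^{2}.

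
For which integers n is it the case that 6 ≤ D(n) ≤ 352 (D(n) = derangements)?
4, 5, 6

Solution: Using D(n) = (n−1)[D(n−1) + D(n−2)] with D(1)=0, D(2)=1: D(3)=2; D(4)=9; D(5)=44; D(6)=265; D(7)=1,854. So valid n = 4, 5, 6.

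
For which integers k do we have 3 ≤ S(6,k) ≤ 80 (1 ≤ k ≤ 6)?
2, 4, 5

Solution: S(6,1)=1; S(6,2)=31; S(6,3)=90; S(6,4)=65; S(6,5)=15; S(6,6)=1. So valid k = 2, 4, 5.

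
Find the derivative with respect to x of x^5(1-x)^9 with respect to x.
5x^4(1-x)^9 - 9x^5(1-x)^8

Solution: Product rule: 5x^{4}(1-x)^{9} + x^5·(-9)(1-x)^{8}.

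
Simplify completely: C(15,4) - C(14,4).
C(15,4) - C(14,4) = C(14,3) = 364.

Answer: 364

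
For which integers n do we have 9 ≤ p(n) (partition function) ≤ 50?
6, 7, 8, 9, 10

Tabulating p(n) via p(n) = p(n−1) + p(n−2) − p(n−5) − p(n−7) + …: p(5)=7; p(6)=11; p(7)=15; p(8)=22; p(9)=30; p(10)=42; p(11)=56. So valid n = 6, 7, 8, 9, 10.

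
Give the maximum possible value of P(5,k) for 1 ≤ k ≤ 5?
P(5,k) increases in k, so maximum at k = 5: 5! = 120.
Final answer: 120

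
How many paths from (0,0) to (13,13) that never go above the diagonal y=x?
742,900
Counted by the Catalan number C_13: C_13 = C(26,13)/(13+1) = 10,400,600/14 = 742,900.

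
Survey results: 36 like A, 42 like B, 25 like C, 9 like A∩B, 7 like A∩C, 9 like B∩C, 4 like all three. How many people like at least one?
82

Solution: |A∪B∪C| = 36+42+25-9-7-9+4 = 82.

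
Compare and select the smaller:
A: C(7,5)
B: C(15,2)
A

Solution: A=C(7,5)=21, B=C(15,2)=105.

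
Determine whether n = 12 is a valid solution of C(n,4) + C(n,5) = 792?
No

Working:
C(12,4) + C(12,5) = 495 + 792 = 1,287, which does not equal 792.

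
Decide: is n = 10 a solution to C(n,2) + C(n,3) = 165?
Yes

Working:
C(10,2) + C(10,3) = 45 + 120 = 165, which equals 165.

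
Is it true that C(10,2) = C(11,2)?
False

Solution: LHS = C(10,2) = 45; RHS = C(11,2) = 55. 45 ≠ 55, so the statement does not hold.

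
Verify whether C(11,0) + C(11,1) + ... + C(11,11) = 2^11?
True

Explanation: Binomial theorem with x = y = 1: Σ C(11,i) = (1+1)^11 = 2^11 = 2,048. The statement holds.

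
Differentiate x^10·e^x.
(10x^9 + x^10)e^x

Reasoning: Product rule: d/dx[x^10]·e^x + x^10·d/dx[e^x] = 10x^{9}e^x + x^10e^x.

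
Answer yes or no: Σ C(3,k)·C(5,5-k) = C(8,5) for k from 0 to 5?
Vandermonde's identity gives C(8,5) = 56; RHS C(8,5) = 56.
Final answer: Yes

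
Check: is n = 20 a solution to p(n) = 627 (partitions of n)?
Yes

Working:
Pentagonal recurrence p(n) = p(n−1) + p(n−2) − p(n−5) − p(n−7) + …: p(20) = p(19) + p(18) − p(15) − p(13) + p(8) + p(5) = 490 + 385 − 176 − 101 + 22 + 7 = 627, which equals 627.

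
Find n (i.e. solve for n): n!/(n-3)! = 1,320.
12

Explanation: n!/(n-3)! = n×(n-1)×(n-2), a product of 3 consecutive integers ≈ (n−1)^3. 1,320^(1/3) + 1 ≈ 12.0; check n = 12: 12×11×10 = 1,320 ✓. So n = 12.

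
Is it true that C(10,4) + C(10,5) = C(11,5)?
True
Pascal's identity: LHS = 210 + 252 = 462; RHS = C(11,5) = 462. Both sides agree, so the statement holds.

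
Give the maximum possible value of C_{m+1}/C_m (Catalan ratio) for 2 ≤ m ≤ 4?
3

Reasoning: C_{m+1}/C_m = 2(2m+1)/(m+2), which increases with m. Maximum at m = 4: 2·9/6 = 3.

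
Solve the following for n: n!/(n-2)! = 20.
5

n!/(n-2)! = n×(n-1), a product of 2 consecutive integers ≈ (n−0.5)^2. 20^(1/2) + 0.5 ≈ 5.0; check n = 5: 5×4 = 20 ✓. So n = 5.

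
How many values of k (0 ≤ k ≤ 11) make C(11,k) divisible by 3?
6

Explanation: Checking C(11,k) mod 3 for k = 0..11: divisible at k = 3, 4, 5, 6, 7, 8. That's 6 values.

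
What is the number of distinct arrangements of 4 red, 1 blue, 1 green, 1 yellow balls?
210
Multinomial: 7!/(4! × 1! × 1! × 1!) = 210.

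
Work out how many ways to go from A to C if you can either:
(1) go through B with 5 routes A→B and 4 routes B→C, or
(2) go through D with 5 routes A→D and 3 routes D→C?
35

Route via B: 5×4=20. Route via D: 5×3=15. Total: 35.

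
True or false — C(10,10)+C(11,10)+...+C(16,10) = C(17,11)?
True

Hockey stick identity gives Σ = C(17,11) = 12,376; RHS C(17,11) = 12,376.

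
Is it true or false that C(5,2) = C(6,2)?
False

LHS = C(5,2) = 10; RHS = C(6,2) = 15. 10 ≠ 15, so the statement does not hold.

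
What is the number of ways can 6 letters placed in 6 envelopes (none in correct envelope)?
Using D(n) = (n-1)[D(n-1) + D(n-2)]:
D(6) = (6-1) × [D(5) + D(4)]
      = 5 × [44 + 9]
      = 5 × 53
      = 265
Final answer: 265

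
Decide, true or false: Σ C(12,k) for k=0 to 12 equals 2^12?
True

Reasoning: Binomial theorem: Σ C(12,k) = (1+1)^12 = 2^12 = 4,096; RHS 2^12 = 4,096.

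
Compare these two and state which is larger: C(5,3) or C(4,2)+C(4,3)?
By Pascal's identity: C(5,3) = C(4,2)+C(4,3) = 10. Equal.
Final answer: Equal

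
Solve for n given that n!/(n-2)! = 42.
7

Reasoning: n!/(n-2)! = n×(n-1), a product of 2 consecutive integers ≈ (n−0.5)^2. 42^(1/2) + 0.5 ≈ 7.0; check n = 7: 7×6 = 42 ✓. So n = 7.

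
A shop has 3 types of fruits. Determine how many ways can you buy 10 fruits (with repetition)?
Stars and bars: C(10+3-1, 10) = C(12, 10) = 66.

Answer: 66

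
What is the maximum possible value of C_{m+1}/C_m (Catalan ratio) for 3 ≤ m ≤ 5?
22/7

Reasoning: C_{m+1}/C_m = 2(2m+1)/(m+2), which increases with m. Maximum at m = 5: 2·11/7 = 22/7.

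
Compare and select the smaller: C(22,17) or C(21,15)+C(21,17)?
C(22,17)=26,334; C(21,15)+C(21,17)=54,264+5,985=60,249.

Answer: C(22,17)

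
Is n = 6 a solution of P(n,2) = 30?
Yes

Solution: P(6,2) = 6·5 = 30, which equals 30.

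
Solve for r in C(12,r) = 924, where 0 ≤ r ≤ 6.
6

Reasoning: C(12,r) is increasing for 0 ≤ r ≤ 6. Stepping up (C(12,r+1) = C(12,r)·(12−r)/(r+1)): C(12,1) = 12, C(12,2) = 66, C(12,3) = 220, C(12,4) = 495, C(12,5) = 792, C(12,6) = 924 ✓. So r = 6.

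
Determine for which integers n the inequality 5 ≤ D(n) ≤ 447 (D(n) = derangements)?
4, 5, 6

Explanation: Using D(n) = (n−1)[D(n−1) + D(n−2)] with D(1)=0, D(2)=1: D(3)=2; D(4)=9; D(5)=44; D(6)=265; D(7)=1,854. So valid n = 4, 5, 6.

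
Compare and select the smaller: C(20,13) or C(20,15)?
C(20,15)
C(20,13)=77,520, C(20,15)=15,504.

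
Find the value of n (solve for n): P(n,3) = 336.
8

Explanation: P(n,3) = n(n−1)(n−2) is increasing in n; n(n−1)(n−2) ≈ (n−1)^3 = 336 gives n ≈ 8.0. Check: P(6,3) = 120, P(7,3) = 210, P(8,3) = 336 ✓. So n = 8.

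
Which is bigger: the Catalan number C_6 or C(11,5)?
C(11,5)

Explanation: C_6 = C(12,6)/(6+1) = 924/7 = 132; C(11,5) = 462.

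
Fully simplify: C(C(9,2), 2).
630

Working:
C(9,2) = 36, then C(36, 2) = 630.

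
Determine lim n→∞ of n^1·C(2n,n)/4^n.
C(2n,n) ~ 4^n/√(πn), so n^1·C(2n,n)/4^n ~ n^(1 − 1/2)/√π → ∞.
Final answer: ∞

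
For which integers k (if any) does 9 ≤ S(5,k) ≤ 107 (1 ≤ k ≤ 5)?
2, 3, 4

Explanation: S(5,1)=1; S(5,2)=15; S(5,3)=25; S(5,4)=10; S(5,5)=1. So valid k = 2, 3, 4.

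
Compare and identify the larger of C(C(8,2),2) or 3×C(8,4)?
C(C(8,2),2)

Working:
C(C(8,2),2)=378, 3×C(8,4)=210.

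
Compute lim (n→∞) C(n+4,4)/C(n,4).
1

Explanation: Both numerator and denominator grow as n^4/4! for large n, so the ratio → 1.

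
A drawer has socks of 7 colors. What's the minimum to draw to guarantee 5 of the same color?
29

Solution: Worst case: 4 of each = 28. One more: 29.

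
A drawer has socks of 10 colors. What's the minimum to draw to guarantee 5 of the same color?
Worst case: 4 of each = 40. One more: 41.

Answer: 41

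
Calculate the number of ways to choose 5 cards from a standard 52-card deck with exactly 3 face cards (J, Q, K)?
171,600
12 face cards and 40 non-face cards: C(12,3) × C(40,2) = 220 × 780 = 171,600.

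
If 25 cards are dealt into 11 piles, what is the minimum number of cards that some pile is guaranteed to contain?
3

Explanation: Pigeonhole: ⌈25/11⌉ = 3.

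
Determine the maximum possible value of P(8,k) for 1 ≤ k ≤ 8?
40,320

Explanation: P(8,k) increases in k, so maximum at k = 8: 8! = 40,320.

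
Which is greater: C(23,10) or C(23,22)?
C(23,10)

Reasoning: C(23,10)=1,144,066, C(23,22)=23.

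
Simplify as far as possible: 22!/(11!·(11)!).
705,432

Solution: This is C(22,11) = 705,432.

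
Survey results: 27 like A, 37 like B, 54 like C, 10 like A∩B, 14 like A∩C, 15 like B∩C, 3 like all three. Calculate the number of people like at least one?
|A∪B∪C| = 27+37+54-10-14-15+3 = 82.

Answer: 82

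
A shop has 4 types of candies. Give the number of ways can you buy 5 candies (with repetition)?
56

Solution: Stars and bars: C(5+4-1, 5) = C(8, 5) = 56.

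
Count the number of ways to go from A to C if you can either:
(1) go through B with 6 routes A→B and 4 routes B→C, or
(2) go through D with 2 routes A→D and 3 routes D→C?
30

Solution: Route via B: 6×4=24. Route via D: 2×3=6. Total: 30.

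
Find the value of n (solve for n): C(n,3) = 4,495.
31

C(n,3) = n(n−1)(n−2)/3! is increasing in n, and n(n−1)(n−2) = 3!·4,495 = 26,970 ≈ (n−1)^3 gives n ≈ 31.0. Check: C(29,3) = 3,654, C(30,3) = 4,060, C(31,3) = 4,495 ✓. So n = 31.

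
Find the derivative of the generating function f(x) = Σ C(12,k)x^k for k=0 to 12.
Σ k·C(12,k)x^(k-1) for k=1 to 12

Term-by-term differentiation gives Σ k·C(12,k)x^{k-1} for k=1 to 12.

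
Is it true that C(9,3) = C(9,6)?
Symmetry C(n,k) = C(n,n-k): C(9,3) = 84 and C(9,6) = 84. Both sides agree, so the statement holds.

Answer: True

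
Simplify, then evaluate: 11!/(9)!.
110

Reasoning: This equals 11×10 = 110.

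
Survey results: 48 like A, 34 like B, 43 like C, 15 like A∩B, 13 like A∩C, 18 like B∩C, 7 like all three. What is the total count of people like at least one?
86

Solution: |A∪B∪C| = 48+34+43-15-13-18+7 = 86.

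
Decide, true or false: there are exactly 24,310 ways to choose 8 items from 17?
C(17,8) = 24,310.

Answer: True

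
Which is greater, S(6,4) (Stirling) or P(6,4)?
S(6,4) = 4·S(5,4) + S(5,3) = 4·10 + 25 = 65; P(6,4) = 360.

Answer: P(6,4)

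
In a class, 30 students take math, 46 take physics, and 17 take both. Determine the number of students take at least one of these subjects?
59

Explanation: |A∪B| = |A|+|B|-|A∩B| = 30+46-17 = 59.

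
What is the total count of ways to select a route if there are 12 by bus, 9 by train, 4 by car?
25

Working:
By the addition principle: 12 + 9 + 4 = 25.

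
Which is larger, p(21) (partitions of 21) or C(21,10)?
C(21,10)

Reasoning: Pentagonal recurrence p(n) = p(n−1) + p(n−2) − p(n−5) − p(n−7) + …: p(21) = p(20) + p(19) − p(16) − p(14) + p(9) + p(6) = 627 + 490 − 231 − 135 + 30 + 11 = 792; C(21,10) = 352,716.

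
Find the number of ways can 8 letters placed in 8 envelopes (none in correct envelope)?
14,833

Solution: Using D(n) = (n-1)[D(n-1) + D(n-2)]:
D(8) = (8-1) × [D(7) + D(6)]
      = 7 × [1854 + 265]
      = 7 × 2119
      = 14,833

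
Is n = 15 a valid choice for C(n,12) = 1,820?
No

Reasoning: C(15,12) = 15·14·13·12·11·10·9·8·7·6·5·4/12! = 217,945,728,000/479,001,600 = 455, which does not equal 1,820.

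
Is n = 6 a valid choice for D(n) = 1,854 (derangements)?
D(6) = (6-1)·[D(5) + D(4)] = 5·[44 + 9] = 265, which does not equal 1,854.

Answer: No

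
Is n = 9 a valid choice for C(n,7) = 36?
Yes
C(9,7) = 9·8·7·6·5·4·3/7! = 181,440/5,040 = 36, which equals 36.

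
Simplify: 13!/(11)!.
156

This equals 13×12 = 156.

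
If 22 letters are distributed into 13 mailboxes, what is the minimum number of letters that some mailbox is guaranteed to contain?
2

Reasoning: Pigeonhole: ⌈22/13⌉ = 2.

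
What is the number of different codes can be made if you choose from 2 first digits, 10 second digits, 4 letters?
80

By the multiplication principle: 2 × 10 × 4 = 80.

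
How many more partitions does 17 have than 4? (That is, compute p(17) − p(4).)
Pentagonal recurrence p(n) = p(n−1) + p(n−2) − p(n−5) − p(n−7) + …: p(17) = p(16) + p(15) − p(12) − p(10) + p(5) + p(2) = 231 + 176 − 77 − 42 + 7 + 2 = 297.
p(4) = p(3) + p(2) = 3 + 2 = 5.
Difference = 297 − 5 = 292.

Answer: 292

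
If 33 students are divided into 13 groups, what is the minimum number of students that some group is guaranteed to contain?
3

Working:
Pigeonhole: ⌈33/13⌉ = 3.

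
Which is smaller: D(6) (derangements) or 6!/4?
6!/4

Working:
D(6) = (6-1)·[D(5) + D(4)] = 5·[44 + 9] = 265; 6!/4 = 720/4 = 180.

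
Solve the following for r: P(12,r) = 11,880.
4

Solution: P(12,r) = 12·11·…·(12−r+1), a product of r factors. Multiplying down from 12: 12 = 12; 12·11 = 132; 12·11·10 = 1,320; 12·11·10·9 = 11,880 ✓ (4 factors). So r = 4.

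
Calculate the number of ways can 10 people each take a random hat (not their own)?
Using D(n) = (n-1)[D(n-1) + D(n-2)]:
D(10) = (10-1) × [D(9) + D(8)]
      = 9 × [133496 + 14833]
      = 9 × 148329
      = 1,334,961

Answer: 1,334,961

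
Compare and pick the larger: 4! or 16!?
16!

4!=24, 16!=20,922,789,888,000. 16! > 4!.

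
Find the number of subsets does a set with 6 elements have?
64

Reasoning: Each element can be included or excluded: 2^6 = 64.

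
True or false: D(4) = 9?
True

Solution: Derangements of 4 elements: D(4) = (4-1)·[D(3) + D(2)] = 3·[2 + 1] = 9.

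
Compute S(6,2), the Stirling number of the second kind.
31

Working:
Using the Stirling recurrence: S(n,k) = k·S(n-1,k) + S(n-1,k-1)
S(6,2) = 2·S(5,2) + S(5,1)
         = 2·15 + 1
         = 30 + 1
         = 31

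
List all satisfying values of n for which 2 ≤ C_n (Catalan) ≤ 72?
2, 3, 4, 5
C_1=1; C_2=2; C_3=5; C_4=14; C_5=42; C_6=132. So valid n = 2, 3, 4, 5.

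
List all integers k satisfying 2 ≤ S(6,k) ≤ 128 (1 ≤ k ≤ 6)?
2, 3, 4, 5

Working:
S(6,1)=1; S(6,2)=31; S(6,3)=90; S(6,4)=65; S(6,5)=15; S(6,6)=1. So valid k = 2, 3, 4, 5.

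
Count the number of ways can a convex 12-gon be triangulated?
16,796

Explanation: Using the Catalan number formula: C_n = C(2n, n) / (n+1)
C_10 = C(20, 10) / (10+1)
     = 184756 / 11
     = 16,796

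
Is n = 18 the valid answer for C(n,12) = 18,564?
Yes

Reasoning: C(18,12) = 18·17·16·15·14·13·12·11·10·9·8·7/12! = 8,892,185,702,400/479,001,600 = 18,564, which equals 18,564.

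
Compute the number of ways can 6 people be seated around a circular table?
Circular arrangements: (6-1)! = 120.

Answer: 120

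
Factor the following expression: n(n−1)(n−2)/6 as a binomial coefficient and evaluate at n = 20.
C(n,3); C(20,3) = 1,140

Reasoning: n(n−1)(n−2)/6 = n!/(3!(n−3)!) = C(n,3). At n = 20: C(20,3) = 1,140.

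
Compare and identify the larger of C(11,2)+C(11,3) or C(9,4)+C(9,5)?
C(9,4)+C(9,5)

First=220, Second=252.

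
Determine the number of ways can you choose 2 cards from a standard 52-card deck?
C(52,2) = 1,326.
Final answer: 1,326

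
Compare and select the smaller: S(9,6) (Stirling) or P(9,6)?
S(9,6)

Working:
S(9,6) = 6·S(8,6) + S(8,5) = 6·266 + 1,050 = 2,646; P(9,6) = 60,480.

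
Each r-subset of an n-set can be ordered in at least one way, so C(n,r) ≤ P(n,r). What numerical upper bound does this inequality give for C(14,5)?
240,240

P(14,5) = 14·13·12·11·10 = 240,240, so C(14,5) ≤ 240,240. (The bound is loose by a factor of 5! = 120: C(14,5) = 240,240/120 = 2,002.)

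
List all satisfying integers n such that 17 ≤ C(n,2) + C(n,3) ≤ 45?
5, 6

Reasoning: C(4,2)+C(4,3)=10; C(5,2)+C(5,3)=20; C(6,2)+C(6,3)=35; C(7,2)+C(7,3)=56. So valid n = 5, 6.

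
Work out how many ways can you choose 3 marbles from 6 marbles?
20

Reasoning: C(6,3) = 6! / (3! × (6-3)!)
         = 6! / (3! × 3!)
         = 20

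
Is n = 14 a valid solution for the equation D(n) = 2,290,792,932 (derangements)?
No

Explanation: D(14) = (14-1)·[D(13) + D(12)] = 13·[2,290,792,932 + 176,214,841] = 32,071,101,049, which does not equal 2,290,792,932.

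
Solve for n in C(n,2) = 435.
30

Reasoning: C(n,2) = n(n−1)/2! is increasing in n, and n(n−1) = 2!·435 = 870 ≈ (n−0.5)^2 gives n ≈ 30.0. Check: C(28,2) = 378, C(29,2) = 406, C(30,2) = 435 ✓. So n = 30.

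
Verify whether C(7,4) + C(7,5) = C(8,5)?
Pascal's identity: LHS = 35 + 21 = 56; RHS = C(8,5) = 56. Both sides agree, so the statement holds.
Final answer: True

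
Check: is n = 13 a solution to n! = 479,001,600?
13! = 13·12! = 13·479,001,600 = 6,227,020,800, which does not equal 479,001,600.
Final answer: No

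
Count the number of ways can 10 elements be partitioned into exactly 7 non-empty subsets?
This equals S(10,7), the Stirling number of the 2nd kind.
Using the Stirling recurrence: S(n,k) = k·S(n-1,k) + S(n-1,k-1)
S(10,7) = 7·S(9,7) + S(9,6)
         = 7·462 + 2646
         = 3234 + 2646
         = 5,880

Answer: 5,880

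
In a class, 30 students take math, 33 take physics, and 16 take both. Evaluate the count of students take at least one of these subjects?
47
|A∪B| = |A|+|B|-|A∩B| = 30+33-16 = 47.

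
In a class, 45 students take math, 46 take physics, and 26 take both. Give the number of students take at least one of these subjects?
|A∪B| = |A|+|B|-|A∩B| = 45+46-26 = 65.

Answer: 65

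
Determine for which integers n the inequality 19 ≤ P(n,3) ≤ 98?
4, 5

Working:
P(3,3)=6; P(4,3)=24; P(5,3)=60; P(6,3)=120. So valid n = 4, 5.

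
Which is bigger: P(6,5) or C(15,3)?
P(6,5)
P(6,5)=720, C(15,3)=455.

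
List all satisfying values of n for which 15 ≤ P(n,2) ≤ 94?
P(4,2)=12; P(5,2)=20; P(6,2)=30; P(7,2)=42; P(8,2)=56; P(9,2)=72; P(10,2)=90; P(11,2)=110. So valid n = 5, 6, 7, 8, 9, 10.
Final answer: 5, 6, 7, 8, 9, 10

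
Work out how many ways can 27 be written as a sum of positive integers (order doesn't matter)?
3,010

Explanation: Pentagonal recurrence p(n) = p(n−1) + p(n−2) − p(n−5) − p(n−7) + …: p(27) = p(26) + p(25) − p(22) − p(20) + p(15) + p(12) − p(5) − p(1) = 2,436 + 1,958 − 1,002 − 627 + 176 + 77 − 7 − 1 = 3,010.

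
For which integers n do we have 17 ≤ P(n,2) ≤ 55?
P(4,2)=12; P(5,2)=20; P(6,2)=30; P(7,2)=42; P(8,2)=56. So valid n = 5, 6, 7.
Final answer: 5, 6, 7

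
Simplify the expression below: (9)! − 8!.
322,560
(9)! − 8! = (9)·8! − 8! = (9−1)·8! = 8·8! = 322,560.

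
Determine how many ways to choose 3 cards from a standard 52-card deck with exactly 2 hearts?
3,042

13 hearts and 39 non-hearts: C(13,2) × C(39,1) = 78 × 39 = 3,042.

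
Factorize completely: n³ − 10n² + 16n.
n(n − 2)(n − 8)

Working:
n³ − 10n² + 16n = n(n² − 10n + 16) = n(n − 2)(n − 8).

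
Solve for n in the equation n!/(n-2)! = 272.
17

Reasoning: n!/(n-2)! = n×(n-1), a product of 2 consecutive integers ≈ (n−0.5)^2. 272^(1/2) + 0.5 ≈ 17.0; check n = 17: 17×16 = 272 ✓. So n = 17.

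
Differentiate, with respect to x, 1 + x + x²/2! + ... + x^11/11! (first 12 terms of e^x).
1 + x + x²/2! + ... + x^10/10!
Differentiating term by term gives the first 11 terms of e^x.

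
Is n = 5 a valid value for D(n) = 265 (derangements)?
No

Explanation: D(5) = (5-1)·[D(4) + D(3)] = 4·[9 + 2] = 44, which does not equal 265.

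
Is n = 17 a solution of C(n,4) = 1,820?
No

C(17,4) = 17·16·15·14/4! = 57,120/24 = 2,380, which does not equal 1,820.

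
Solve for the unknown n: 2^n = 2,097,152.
2,097,152 = 1,024 × 1,024 × 2 = 2^10 × 2^10 × 2^1 = 2^21, so n = 21.
Final answer: 21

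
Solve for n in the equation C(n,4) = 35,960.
32

Explanation: C(n,4) = n(n−1)(n−2)(n−3)/4! is increasing in n, and n(n−1)(n−2)(n−3) = 4!·35,960 = 863,040 ≈ (n−1.5)^4 gives n ≈ 32.0. Check: C(30,4) = 27,405, C(31,4) = 31,465, C(32,4) = 35,960 ✓. So n = 32.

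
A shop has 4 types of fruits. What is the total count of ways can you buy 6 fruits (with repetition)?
Stars and bars: C(6+4-1, 6) = C(9, 6) = 84.

Answer: 84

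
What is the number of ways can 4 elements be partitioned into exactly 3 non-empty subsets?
This equals S(4,3), the Stirling number of the 2nd kind.
Using the Stirling recurrence: S(n,k) = k·S(n-1,k) + S(n-1,k-1)
S(4,3) = 3·S(3,3) + S(3,2)
         = 3·1 + 3
         = 3 + 3
         = 6

Answer: 6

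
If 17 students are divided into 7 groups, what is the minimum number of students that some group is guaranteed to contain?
3

Solution: Pigeonhole: ⌈17/7⌉ = 3.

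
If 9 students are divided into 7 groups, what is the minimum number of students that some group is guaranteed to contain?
2

Solution: Pigeonhole: ⌈9/7⌉ = 2.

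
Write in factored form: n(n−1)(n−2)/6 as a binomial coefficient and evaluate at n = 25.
C(n,3); C(25,3) = 2,300

Solution: n(n−1)(n−2)/6 = n!/(3!(n−3)!) = C(n,3). At n = 25: C(25,3) = 2,300.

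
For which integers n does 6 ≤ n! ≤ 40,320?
3, 4, 5, 6, 7, 8

Solution: n! is strictly increasing; 3! = 6 and 8! = 40,320, so valid n = 3, 4, 5, 6, 7, 8.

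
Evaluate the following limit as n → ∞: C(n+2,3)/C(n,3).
Both numerator and denominator grow as n^3/3! for large n, so the ratio → 1.

Answer: 1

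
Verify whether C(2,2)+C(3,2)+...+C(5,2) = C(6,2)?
False

Solution: Hockey stick identity gives Σ = C(6,3) = 20; RHS C(6,2) = 15.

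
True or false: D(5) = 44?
True

Explanation: Derangements of 5 elements: D(5) = (5-1)·[D(4) + D(3)] = 4·[9 + 2] = 44.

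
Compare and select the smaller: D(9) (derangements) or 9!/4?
9!/4

D(9) = (9-1)·[D(8) + D(7)] = 8·[14,833 + 1,854] = 133,496; 9!/4 = 362,880/4 = 90,720.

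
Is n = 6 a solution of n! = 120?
No

6! = 6·5! = 6·120 = 720, which does not equal 120.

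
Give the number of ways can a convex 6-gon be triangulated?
14

Explanation: Using the Catalan number formula: C_n = C(2n, n) / (n+1)
C_4 = C(8, 4) / (4+1)
     = 70 / 5
     = 14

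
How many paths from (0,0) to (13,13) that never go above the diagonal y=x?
Counted by the Catalan number C_13: C_13 = C(26,13)/(13+1) = 10,400,600/14 = 742,900.

Answer: 742,900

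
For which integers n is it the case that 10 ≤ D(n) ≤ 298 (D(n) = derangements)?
5, 6

Explanation: Using D(n) = (n−1)[D(n−1) + D(n−2)] with D(1)=0, D(2)=1: D(4)=9; D(5)=44; D(6)=265; D(7)=1,854. So valid n = 5, 6.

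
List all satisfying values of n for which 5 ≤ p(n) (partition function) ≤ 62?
4, 5, 6, 7, 8, 9, 10, 11

Working:
Tabulating p(n) via p(n) = p(n−1) + p(n−2) − p(n−5) − p(n−7) + …: p(3)=3; p(4)=5; p(5)=7; p(6)=11; p(7)=15; p(8)=22; p(9)=30; p(10)=42; p(11)=56; p(12)=77. So valid n = 4, 5, 6, 7, 8, 9, 10, 11.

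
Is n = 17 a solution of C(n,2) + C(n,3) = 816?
Yes

Working:
C(17,2) + C(17,3) = 136 + 680 = 816, which equals 816.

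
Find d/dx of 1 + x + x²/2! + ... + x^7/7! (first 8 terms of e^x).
1 + x + x²/2! + ... + x^6/6!

Explanation: Differentiating term by term gives the first 7 terms of e^x.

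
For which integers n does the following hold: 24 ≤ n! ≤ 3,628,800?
4, 5, 6, 7, 8, 9, 10

Solution: n! is strictly increasing; 4! = 24 and 10! = 3,628,800, so valid n = 4, 5, 6, 7, 8, 9, 10.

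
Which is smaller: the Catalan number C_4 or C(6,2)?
C_4 = C(8,4)/(4+1) = 70/5 = 14; C(6,2) = 15.

Answer: C_4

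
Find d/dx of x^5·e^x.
(5x^4 + x^5)e^x

Explanation: Product rule: d/dx[x^5]·e^x + x^5·d/dx[e^x] = 5x^{4}e^x + x^5e^x.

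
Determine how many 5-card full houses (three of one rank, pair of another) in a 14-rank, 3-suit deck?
546

Triple rank: 14. Triple suits: C(3,3)=1. Pair rank: 13. Pair suits: C(3,2)=3. Total: 546.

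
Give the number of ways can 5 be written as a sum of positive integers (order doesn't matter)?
7

Reasoning: Pentagonal recurrence p(n) = p(n−1) + p(n−2) − p(n−5) − p(n−7) + …: p(5) = p(4) + p(3) − p(0) = 5 + 3 − 1 = 7.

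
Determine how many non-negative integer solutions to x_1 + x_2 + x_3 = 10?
66

Reasoning: C(10+3-1, 3-1) = 66.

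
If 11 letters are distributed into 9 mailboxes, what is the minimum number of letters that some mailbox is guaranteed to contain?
2

Explanation: Pigeonhole: ⌈11/9⌉ = 2.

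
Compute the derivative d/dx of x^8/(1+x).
Quotient rule: [8x^{7}(1+x) - x^8]/(1+x)².
Final answer: (8x^7(1+x) - x^8)/(1+x)²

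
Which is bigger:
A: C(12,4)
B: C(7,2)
A

Reasoning: A=C(12,4)=495, B=C(7,2)=21.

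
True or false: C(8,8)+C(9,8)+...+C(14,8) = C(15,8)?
Hockey stick identity gives Σ = C(15,9) = 5,005; RHS C(15,8) = 6,435.
Final answer: False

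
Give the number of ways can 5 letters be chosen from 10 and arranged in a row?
P(10,5) = 10!/(10-5)! = 30,240.
Final answer: 30,240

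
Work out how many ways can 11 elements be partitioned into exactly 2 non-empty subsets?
1,023

Reasoning: This equals S(11,2), the Stirling number of the 2nd kind.
Using the Stirling recurrence: S(n,k) = k·S(n-1,k) + S(n-1,k-1)
S(11,2) = 2·S(10,2) + S(10,1)
         = 2·511 + 1
         = 1022 + 1
         = 1,023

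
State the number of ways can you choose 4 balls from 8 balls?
70

Working:
C(8,4) = 8! / (4! × (8-4)!)
         = 8! / (4! × 4!)
         = 70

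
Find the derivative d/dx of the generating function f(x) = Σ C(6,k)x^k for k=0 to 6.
Σ k·C(6,k)x^(k-1) for k=1 to 6
Term-by-term differentiation gives Σ k·C(6,k)x^{k-1} for k=1 to 6.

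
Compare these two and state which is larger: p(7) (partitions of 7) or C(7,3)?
C(7,3)

Working:
Pentagonal recurrence p(n) = p(n−1) + p(n−2) − p(n−5) − p(n−7) + …: p(7) = p(6) + p(5) − p(2) − p(0) = 11 + 7 − 2 − 1 = 15; C(7,3) = 35.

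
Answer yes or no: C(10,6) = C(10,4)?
Yes

Working:
Symmetry C(n,k) = C(n,n-k): C(10,6) = 210 and C(10,4) = 210. Both sides agree, so the statement holds.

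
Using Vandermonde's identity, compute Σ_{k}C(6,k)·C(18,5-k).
= C(6+18,5) = C(24,5) = 42,504.

Answer: 42,504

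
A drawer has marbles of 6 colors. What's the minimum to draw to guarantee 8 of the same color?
Worst case: 7 of each = 42. One more: 43.

Answer: 43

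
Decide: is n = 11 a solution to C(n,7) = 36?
No

Solution: C(11,7) = 11·10·9·8·7·6·5/7! = 1,663,200/5,040 = 330, which does not equal 36.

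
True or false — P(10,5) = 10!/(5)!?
Permutation formula P(n,k) = n!/(n-k)!: 10!/5! = 3,628,800/120 = 30,240 = P(10,5). The statement holds.
Final answer: True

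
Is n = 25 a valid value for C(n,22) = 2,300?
Yes
C(25,22) = 25·24·23·22·21·20·19·18·17·16·15·14·13·12·11·10·9·8·7·6·5·4/22! = 2,585,201,673,888,497,664,000,000/1,124,000,727,777,607,680,000 = 2,300, which equals 2,300.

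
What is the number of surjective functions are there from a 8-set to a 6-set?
Onto functions = 6! × S(8,6)
First compute S(8,6) via recurrence:
Using the Stirling recurrence: S(n,k) = k·S(n-1,k) + S(n-1,k-1)
S(8,6) = 6·S(7,6) + S(7,5)
         = 6·21 + 140
         = 126 + 140
         = 266
Then: 720 × 266 = 191,520

Answer: 191,520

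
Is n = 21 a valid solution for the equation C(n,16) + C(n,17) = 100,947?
No
C(21,16) + C(21,17) = 20,349 + 5,985 = 26,334, which does not equal 100,947.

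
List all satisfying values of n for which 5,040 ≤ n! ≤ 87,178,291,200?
n! is strictly increasing; 7! = 5,040 and 14! = 87,178,291,200, so valid n = 7, 8, 9, 10, 11, 12, 13, 14.
Final answer: 7, 8, 9, 10, 11, 12, 13, 14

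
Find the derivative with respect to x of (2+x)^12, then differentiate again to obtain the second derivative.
132(2+x)^10
First derivative: 12(2+x)^{11}. Second derivative: 12·11·(2+x)^{10} = 132(2+x)^{10}.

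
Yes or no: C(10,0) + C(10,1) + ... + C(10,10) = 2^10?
Yes

Solution: Binomial theorem with x = y = 1: Σ C(10,i) = (1+1)^10 = 2^10 = 1,024. The statement holds.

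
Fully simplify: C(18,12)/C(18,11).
7/12

Reasoning: C(n,k+1)/C(n,k) = (n−k)/(k+1). Here (18−11)/(11+1) = 7/12 = 7/12.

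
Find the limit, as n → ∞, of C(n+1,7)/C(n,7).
Both numerator and denominator grow as n^7/7! for large n, so the ratio → 1.

Answer: 1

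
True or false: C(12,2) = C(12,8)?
False

Reasoning: C(12,2) = 66 but C(12,8) = 495; symmetry gives C(12,2) = C(12,10), not C(12,8).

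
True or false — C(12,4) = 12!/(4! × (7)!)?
The correct denominator is 4!×8!, giving C(12,4) = 495; the stated RHS is 12!/(4!×7!) = 3,960 ≠ 495, so the statement does not hold.
Final answer: False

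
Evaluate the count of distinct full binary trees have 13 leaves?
208,012

Working:
Using the Catalan number formula: C_n = C(2n, n) / (n+1)
C_12 = C(24, 12) / (12+1)
     = 2704156 / 13
     = 208,012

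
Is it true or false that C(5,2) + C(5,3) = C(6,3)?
True

Explanation: Pascal's identity: LHS = 10 + 10 = 20; RHS = C(6,3) = 20. Both sides agree, so the statement holds.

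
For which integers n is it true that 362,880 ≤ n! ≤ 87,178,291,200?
9, 10, 11, 12, 13, 14

Explanation: n! is strictly increasing; 9! = 362,880 and 14! = 87,178,291,200, so valid n = 9, 10, 11, 12, 13, 14.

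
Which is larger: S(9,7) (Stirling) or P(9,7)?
P(9,7)

Working:
S(9,7) = 7·S(8,7) + S(8,6) = 7·28 + 266 = 462; P(9,7) = 181,440.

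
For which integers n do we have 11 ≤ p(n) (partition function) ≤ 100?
6, 7, 8, 9, 10, 11, 12

Reasoning: Tabulating p(n) via p(n) = p(n−1) + p(n−2) − p(n−5) − p(n−7) + …: p(5)=7; p(6)=11; p(7)=15; p(8)=22; p(9)=30; p(10)=42; p(11)=56; p(12)=77; p(13)=101. So valid n = 6, 7, 8, 9, 10, 11, 12.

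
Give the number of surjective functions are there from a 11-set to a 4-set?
3,498,000

Working:
Onto functions = 4! × S(11,4)
First compute S(11,4) via recurrence:
Using the Stirling recurrence: S(n,k) = k·S(n-1,k) + S(n-1,k-1)
S(11,4) = 4·S(10,4) + S(10,3)
         = 4·34105 + 9330
         = 136420 + 9330
         = 145,750
Then: 24 × 145750 = 3,498,000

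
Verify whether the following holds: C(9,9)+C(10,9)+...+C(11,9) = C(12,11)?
Hockey stick identity gives Σ = C(12,10) = 66; RHS C(12,11) = 12.

Answer: False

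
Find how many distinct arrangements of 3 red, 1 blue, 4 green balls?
280

Explanation: Multinomial: 8!/(3! × 1! × 4!) = 280.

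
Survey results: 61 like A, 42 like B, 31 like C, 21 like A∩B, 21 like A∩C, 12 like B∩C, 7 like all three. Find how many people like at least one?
|A∪B∪C| = 61+42+31-21-21-12+7 = 87.

Answer: 87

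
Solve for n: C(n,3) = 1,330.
21

C(n,3) = n(n−1)(n−2)/3! is increasing in n, and n(n−1)(n−2) = 3!·1,330 = 7,980 ≈ (n−1)^3 gives n ≈ 21.0. Check: C(19,3) = 969, C(20,3) = 1,140, C(21,3) = 1,330 ✓. So n = 21.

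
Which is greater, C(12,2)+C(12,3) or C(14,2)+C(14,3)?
First=286, Second=455.

Answer: C(14,2)+C(14,3)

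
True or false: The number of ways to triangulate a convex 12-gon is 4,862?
False

Explanation: Triangulations of a convex 12-gon are counted by the Catalan number C_10: C_10 = C(20,10)/(10+1) = 184,756/11 = 16,796.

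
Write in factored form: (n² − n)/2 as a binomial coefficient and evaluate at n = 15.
C(n,2); C(15,2) = 105

Working:
(n² − n)/2 = n(n−1)/2 = C(n,2). At n = 15: C(15,2) = 105.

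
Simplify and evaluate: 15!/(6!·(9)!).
This is C(15,6) = 5,005.
Final answer: 5,005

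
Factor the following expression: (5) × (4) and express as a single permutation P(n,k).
P(5,2) = 5!/(3)!

Working:
Product of 2 consecutive descending integers starting at 5: P(5,2) = 5!/3! = 20.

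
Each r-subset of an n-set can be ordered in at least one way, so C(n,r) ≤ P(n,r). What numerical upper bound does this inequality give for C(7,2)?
P(7,2) = 7·6 = 42, so C(7,2) ≤ 42. (The bound is loose by a factor of 2! = 2: C(7,2) = 42/2 = 21.)
Final answer: 42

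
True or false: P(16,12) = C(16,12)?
False
P(16,12) = 871,782,912,000 and C(16,12) = 1,820; P(n,r) = r! × C(n,r) so P > C whenever r ≥ 2.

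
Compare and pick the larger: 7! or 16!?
16!

Solution: 7!=5,040, 16!=20,922,789,888,000. 16! > 7!.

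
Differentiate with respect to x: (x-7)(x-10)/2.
d/dx[(x-7)(x-10)] = (x-10) + (x-7) = 2x - 17. Dividing by 2 gives (2x - 17)/2.

Answer: (2x - 17)/2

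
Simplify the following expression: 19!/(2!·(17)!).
171

This is C(19,2) = 171.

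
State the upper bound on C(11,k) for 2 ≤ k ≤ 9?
462

Explanation: C(11,k) is maximised at the centre of the row: C(11,5) = 462.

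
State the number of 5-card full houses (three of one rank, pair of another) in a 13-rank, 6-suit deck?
46,800

Explanation: Triple rank: 13. Triple suits: C(6,3)=20. Pair rank: 12. Pair suits: C(6,2)=15. Total: 46,800.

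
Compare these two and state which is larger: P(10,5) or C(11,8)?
P(10,5)=30,240, C(11,8)=165.
Final answer: P(10,5)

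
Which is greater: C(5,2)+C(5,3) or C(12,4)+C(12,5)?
C(12,4)+C(12,5)

Solution: First=20, Second=1,287.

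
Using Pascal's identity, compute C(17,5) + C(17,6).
18,564
C(17,5) + C(17,6) = C(18,6) = 18,564.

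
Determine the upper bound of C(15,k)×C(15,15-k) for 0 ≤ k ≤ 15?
41,409,225

Explanation: C(15,k)·C(15,15-k) = C(15,k)², maximised at the centre k = 7: C(15,7)² = 41,409,225.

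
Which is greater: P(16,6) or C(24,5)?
P(16,6)=5,765,760, C(24,5)=42,504.

Answer: P(16,6)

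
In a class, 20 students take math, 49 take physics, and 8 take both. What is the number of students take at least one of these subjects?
61
|A∪B| = |A|+|B|-|A∩B| = 20+49-8 = 61.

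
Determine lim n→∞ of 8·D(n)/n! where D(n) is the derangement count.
8/e

Reasoning: D(n)/n! → 1/e, so 8·D(n)/n! → 8/e.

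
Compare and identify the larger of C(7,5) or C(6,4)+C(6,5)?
Equal

Working:
By Pascal's identity: C(7,5) = C(6,4)+C(6,5) = 21. Equal.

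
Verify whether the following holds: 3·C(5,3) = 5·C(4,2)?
True
Absorption identity k·C(n,k) = n·C(n-1,k-1). LHS = 3·10 = 30; RHS = 5·6 = 30.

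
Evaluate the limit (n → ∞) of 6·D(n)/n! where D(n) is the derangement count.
D(n)/n! → 1/e, so 6·D(n)/n! → 6/e.

Answer: 6/e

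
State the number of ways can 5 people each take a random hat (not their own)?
44

Explanation: Using D(n) = (n-1)[D(n-1) + D(n-2)]:
D(5) = (5-1) × [D(4) + D(3)]
      = 4 × [9 + 2]
      = 4 × 11
      = 44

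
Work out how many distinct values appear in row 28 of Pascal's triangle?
15

Working:
Row 28 has entries C(28,0)..C(28,28); by symmetry C(28,k)=C(28,28-k), giving 15 distinct values.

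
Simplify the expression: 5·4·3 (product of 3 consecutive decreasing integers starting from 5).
60

Explanation: This is P(5,3) = 5!/(2)! = 60.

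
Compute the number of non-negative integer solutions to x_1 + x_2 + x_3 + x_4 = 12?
C(12+4-1, 4-1) = 455.
Final answer: 455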